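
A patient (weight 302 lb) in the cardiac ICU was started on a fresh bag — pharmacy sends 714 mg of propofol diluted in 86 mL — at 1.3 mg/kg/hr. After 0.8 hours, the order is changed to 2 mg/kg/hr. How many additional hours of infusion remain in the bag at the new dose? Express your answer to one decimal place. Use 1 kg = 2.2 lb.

Initial rate:
Weight = 302 lb ÷ 2.2 lb/kg = 137.2727 kg
Dose = 1.3 mg/kg/hr × 137.2727 kg = 178.4545 mg/hr
Concentration = 714 mg ÷ 86 mL = 8.302326 mg/mL
Rate = 178.4545 mg/hr ÷ 8.302326 mg/mL = 21.49453 mL/hr
Volume infused so far = 21.49453 mL/hr × 0.8 hr = 17.19562 mL
Volume remaining = 86 − 17.19562 = 68.80438 mL
New rate:
Dose = 2 mg/kg/hr × 137.2727 kg = 274.5455 mg/hr
Rate = 274.5455 mg/hr ÷ 8.302326 mg/mL = 33.0685 mL/hr
Time remaining = 68.80438 mL ÷ 33.0685 mL/hr = 2.080662 hr

2.1 hours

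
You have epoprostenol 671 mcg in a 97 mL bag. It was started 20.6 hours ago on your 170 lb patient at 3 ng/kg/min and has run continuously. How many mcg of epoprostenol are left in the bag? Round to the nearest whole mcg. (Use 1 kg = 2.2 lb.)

Weight = 170 lb ÷ 2.2 lb/kg = 77.27273 kg
Dose = 3 ng/kg/min × 77.27273 kg = 231.8182 ng/min
231.8182 ng/min × 60 min/hr = 13909.09 ng/hr
Concentration = 671 mcg ÷ 97 mL = 6.917526 mcg/mL = 6917.526 ng/mL
Rate = 13909.09 ng/hr ÷ 6917.526 ng/mL = 2.010703 mL/hr
Volume infused = 2.010703 mL/hr × 20.6 hr = 41.42049 mL
Volume remaining = 97 − 41.42049 = 55.57951 mL
Drug remaining = 55.57951 mL × 6917.526 ng/mL = 384472.7 ng = 384.4727 mcg

384 mcg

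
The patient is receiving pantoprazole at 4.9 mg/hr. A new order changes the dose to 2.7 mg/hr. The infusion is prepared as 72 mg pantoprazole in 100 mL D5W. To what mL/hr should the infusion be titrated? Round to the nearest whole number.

4 mL/hr

Concentration = 72 mg ÷ 100 mL = 0.72 mg/mL
Rate = 2.7 mg/hr ÷ 0.72 mg/mL = 3.75 mL/hr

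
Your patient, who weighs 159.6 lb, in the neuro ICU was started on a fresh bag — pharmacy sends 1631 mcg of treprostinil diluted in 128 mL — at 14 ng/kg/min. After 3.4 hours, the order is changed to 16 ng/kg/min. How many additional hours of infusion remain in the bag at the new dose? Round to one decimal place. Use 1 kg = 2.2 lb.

20.4 hours

Initial rate:
Weight = 159.6 lb ÷ 2.2 lb/kg = 72.54545 kg
Dose = 14 ng/kg/min × 72.54545 kg = 1015.636 ng/min
1015.636 ng/min × 60 min/hr = 60938.18 ng/hr
Concentration = 1631 mcg ÷ 128 mL = 12.74219 mcg/mL = 12742.19 ng/mL
Rate = 60938.18 ng/hr ÷ 12742.19 ng/mL = 4.782396 mL/hr
Volume infused so far = 4.782396 mL/hr × 3.4 hr = 16.26015 mL
Volume remaining = 128 − 16.26015 = 111.7399 mL
New rate:
Dose = 16 ng/kg/min × 72.54545 kg = 1160.727 ng/min
1160.727 ng/min × 60 min/hr = 69643.64 ng/hr
Rate = 69643.64 ng/hr ÷ 12742.19 ng/mL = 5.465595 mL/hr
Time remaining = 111.7399 mL ÷ 5.465595 mL/hr = 20.44423 hr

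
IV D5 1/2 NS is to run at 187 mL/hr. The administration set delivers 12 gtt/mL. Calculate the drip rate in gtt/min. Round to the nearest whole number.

37 gtt/min

187 mL/hr ÷ 60 min/hr = 3.116667 mL/min
3.116667 mL/min × 12 gtt/mL = 37.4 gtt/min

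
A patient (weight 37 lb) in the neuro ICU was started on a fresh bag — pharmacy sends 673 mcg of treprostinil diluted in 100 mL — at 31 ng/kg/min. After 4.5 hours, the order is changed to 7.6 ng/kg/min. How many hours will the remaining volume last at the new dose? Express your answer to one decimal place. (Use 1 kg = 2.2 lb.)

69.4 hours

Initial rate:
Weight = 37 lb ÷ 2.2 lb/kg = 16.81818 kg
Dose = 31 ng/kg/min × 16.81818 kg = 521.3636 ng/min
521.3636 ng/min × 60 min/hr = 31281.82 ng/hr
Concentration = 673 mcg ÷ 100 mL = 6.73 mcg/mL = 6730 ng/mL
Rate = 31281.82 ng/hr ÷ 6730 ng/mL = 4.648116 mL/hr
Volume infused so far = 4.648116 mL/hr × 4.5 hr = 20.91652 mL
Volume remaining = 100 − 20.91652 = 79.08348 mL
New rate:
Dose = 7.6 ng/kg/min × 16.81818 kg = 127.8182 ng/min
127.8182 ng/min × 60 min/hr = 7669.091 ng/hr
Rate = 7669.091 ng/hr ÷ 6730 ng/mL = 1.139538 mL/hr
Time remaining = 79.08348 mL ÷ 1.139538 mL/hr = 69.3996 hr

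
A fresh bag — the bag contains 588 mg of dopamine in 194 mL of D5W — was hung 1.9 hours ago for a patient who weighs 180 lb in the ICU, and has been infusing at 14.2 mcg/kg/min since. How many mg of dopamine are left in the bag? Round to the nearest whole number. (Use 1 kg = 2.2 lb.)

456 mg

Weight = 180 lb ÷ 2.2 lb/kg = 81.81818 kg
Dose = 14.2 mcg/kg/min × 81.81818 kg = 1161.818 mcg/min
1161.818 mcg/min × 60 min/hr = 69709.09 mcg/hr
Concentration = 588 mg ÷ 194 mL = 3.030928 mg/mL = 3030.928 mcg/mL
Rate = 69709.09 mcg/hr ÷ 3030.928 mcg/mL = 22.99926 mL/hr
Volume infused = 22.99926 mL/hr × 1.9 hr = 43.69859 mL
Volume remaining = 194 − 43.69859 = 150.3014 mL
Drug remaining = 150.3014 mL × 3030.928 mcg/mL = 455552.7 mcg = 455.5527 mg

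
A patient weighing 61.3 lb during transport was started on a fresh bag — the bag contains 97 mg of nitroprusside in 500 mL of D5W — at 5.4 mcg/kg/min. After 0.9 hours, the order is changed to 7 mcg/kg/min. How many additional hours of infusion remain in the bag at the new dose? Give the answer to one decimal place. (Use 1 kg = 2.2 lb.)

Initial rate:
Weight = 61.3 lb ÷ 2.2 lb/kg = 27.86364 kg
Dose = 5.4 mcg/kg/min × 27.86364 kg = 150.4636 mcg/min
150.4636 mcg/min × 60 min/hr = 9027.818 mcg/hr
Concentration = 97 mg ÷ 500 mL = 0.194 mg/mL = 194 mcg/mL
Rate = 9027.818 mcg/hr ÷ 194 mcg/mL = 46.53515 mL/hr
Volume infused so far = 46.53515 mL/hr × 0.9 hr = 41.88163 mL
Volume remaining = 500 − 41.88163 = 458.1184 mL
New rate:
Dose = 7 mcg/kg/min × 27.86364 kg = 195.0455 mcg/min
195.0455 mcg/min × 60 min/hr = 11702.73 mcg/hr
Rate = 11702.73 mcg/hr ÷ 194 mcg/mL = 60.32334 mL/hr
Time remaining = 458.1184 mL ÷ 60.32334 mL/hr = 7.59438 hr

7.6 hours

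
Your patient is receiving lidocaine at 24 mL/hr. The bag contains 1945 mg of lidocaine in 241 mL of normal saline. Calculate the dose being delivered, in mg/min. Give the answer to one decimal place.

3.2 mg/min

Concentration = 1945 mg ÷ 241 mL = 8.070539 mg/mL
Drug rate = 24 mL/hr × 8.070539 mg/mL = 193.6929 mg/hr
193.6929 mg/hr ÷ 60 min/hr = 3.228216 mg/min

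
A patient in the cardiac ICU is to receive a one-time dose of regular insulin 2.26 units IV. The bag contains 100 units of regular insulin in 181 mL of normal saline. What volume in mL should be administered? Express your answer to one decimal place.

4.1 mL

Concentration = 100 units ÷ 181 mL = 0.5524862 units/mL
Volume = 2.26 units ÷ 0.5524862 units/mL = 4.0906 mL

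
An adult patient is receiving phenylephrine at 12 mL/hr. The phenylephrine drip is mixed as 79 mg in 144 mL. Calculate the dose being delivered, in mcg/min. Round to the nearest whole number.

110 mcg/min

Concentration = 79 mg ÷ 144 mL = 0.5486111 mg/mL = 548.6111 mcg/mL
Drug rate = 12 mL/hr × 548.6111 mcg/mL = 6583.333 mcg/hr
6583.333 mcg/hr ÷ 60 min/hr = 109.7222 mcg/min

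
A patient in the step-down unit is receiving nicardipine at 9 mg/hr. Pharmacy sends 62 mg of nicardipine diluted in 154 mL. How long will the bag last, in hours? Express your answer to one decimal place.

6.9 hours

Concentration = 62 mg ÷ 154 mL = 0.4025974 mg/mL
Rate = 9 mg/hr ÷ 0.4025974 mg/mL = 22.35484 mL/hr
Duration = 154 mL ÷ 22.35484 mL/hr = 6.888889 hr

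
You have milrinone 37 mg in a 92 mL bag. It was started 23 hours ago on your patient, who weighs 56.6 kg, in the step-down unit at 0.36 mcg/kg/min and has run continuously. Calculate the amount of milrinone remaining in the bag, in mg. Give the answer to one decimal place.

Dose = 0.36 mcg/kg/min × 56.6 kg = 20.376 mcg/min
20.376 mcg/min × 60 min/hr = 1222.56 mcg/hr
Concentration = 37 mg ÷ 92 mL = 0.4021739 mg/mL = 402.1739 mcg/mL
Rate = 1222.56 mcg/hr ÷ 402.1739 mcg/mL = 3.039879 mL/hr
Volume infused = 3.039879 mL/hr × 23 hr = 69.91722 mL
Volume remaining = 92 − 69.91722 = 22.08278 mL
Drug remaining = 22.08278 mL × 402.1739 mcg/mL = 8881.12 mcg = 8.88112 mg

8.9 mg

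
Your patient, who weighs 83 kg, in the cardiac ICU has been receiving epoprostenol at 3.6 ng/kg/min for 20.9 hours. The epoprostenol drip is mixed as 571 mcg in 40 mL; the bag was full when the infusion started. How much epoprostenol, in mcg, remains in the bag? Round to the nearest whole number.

Dose = 3.6 ng/kg/min × 83 kg = 298.8 ng/min
298.8 ng/min × 60 min/hr = 17928 ng/hr
Concentration = 571 mcg ÷ 40 mL = 14.275 mcg/mL = 14275 ng/mL
Rate = 17928 ng/hr ÷ 14275 ng/mL = 1.255902 mL/hr
Volume infused = 1.255902 mL/hr × 20.9 hr = 26.24835 mL
Volume remaining = 40 − 26.24835 = 13.75165 mL
Drug remaining = 13.75165 mL × 14275 ng/mL = 196304.8 ng = 196.3048 mcg

196 mcg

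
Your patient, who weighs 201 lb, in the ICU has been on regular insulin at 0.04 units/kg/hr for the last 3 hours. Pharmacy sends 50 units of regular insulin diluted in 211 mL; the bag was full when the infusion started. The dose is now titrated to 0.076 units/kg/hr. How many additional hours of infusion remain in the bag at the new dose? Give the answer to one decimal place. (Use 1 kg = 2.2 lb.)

Initial rate:
Weight = 201 lb ÷ 2.2 lb/kg = 91.36364 kg
Dose = 0.04 units/kg/hr × 91.36364 kg = 3.654545 units/hr
Concentration = 50 units ÷ 211 mL = 0.2369668 units/mL
Rate = 3.654545 units/hr ÷ 0.2369668 units/mL = 15.42218 mL/hr
Volume infused so far = 15.42218 mL/hr × 3 hr = 46.26655 mL
Volume remaining = 211 − 46.26655 = 164.7335 mL
New rate:
Dose = 0.076 units/kg/hr × 91.36364 kg = 6.943636 units/hr
Rate = 6.943636 units/hr ÷ 0.2369668 units/mL = 29.30215 mL/hr
Time remaining = 164.7335 mL ÷ 29.30215 mL/hr = 5.621891 hr

5.6 hours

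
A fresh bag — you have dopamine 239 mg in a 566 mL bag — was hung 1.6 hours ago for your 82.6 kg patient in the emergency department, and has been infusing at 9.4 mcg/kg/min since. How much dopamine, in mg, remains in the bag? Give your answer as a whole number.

164 mg

Dose = 9.4 mcg/kg/min × 82.6 kg = 776.44 mcg/min
776.44 mcg/min × 60 min/hr = 46586.4 mcg/hr
Concentration = 239 mg ÷ 566 mL = 0.4222615 mg/mL = 422.2615 mcg/mL
Rate = 46586.4 mcg/hr ÷ 422.2615 mcg/mL = 110.326 mL/hr
Volume infused = 110.326 mL/hr × 1.6 hr = 176.5215 mL
Volume remaining = 566 − 176.5215 = 389.4785 mL
Drug remaining = 389.4785 mL × 422.2615 mcg/mL = 164461.8 mcg = 164.4618 mg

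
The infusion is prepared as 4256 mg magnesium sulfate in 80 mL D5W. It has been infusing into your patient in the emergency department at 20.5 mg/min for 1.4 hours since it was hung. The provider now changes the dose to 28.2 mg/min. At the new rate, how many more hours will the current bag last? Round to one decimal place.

1.5 hours

Initial rate:
20.5 mg/min × 60 min/hr = 1230 mg/hr
Concentration = 4256 mg ÷ 80 mL = 53.2 mg/mL
Rate = 1230 mg/hr ÷ 53.2 mg/mL = 23.1203 mL/hr
Volume infused so far = 23.1203 mL/hr × 1.4 hr = 32.36842 mL
Volume remaining = 80 − 32.36842 = 47.63158 mL
New rate:
28.2 mg/min × 60 min/hr = 1692 mg/hr
Rate = 1692 mg/hr ÷ 53.2 mg/mL = 31.80451 mL/hr
Time remaining = 47.63158 mL ÷ 31.80451 mL/hr = 1.497636 hr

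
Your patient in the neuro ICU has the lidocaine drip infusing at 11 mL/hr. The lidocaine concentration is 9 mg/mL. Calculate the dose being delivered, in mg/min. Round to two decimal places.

1.65 mg/min

Drug rate = 11 mL/hr × 9 mg/mL = 99 mg/hr
99 mg/hr ÷ 60 min/hr = 1.65 mg/min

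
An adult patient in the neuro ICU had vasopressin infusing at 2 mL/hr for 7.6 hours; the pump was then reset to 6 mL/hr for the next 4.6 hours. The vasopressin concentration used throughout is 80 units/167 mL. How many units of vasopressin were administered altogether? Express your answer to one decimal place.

20.5 units

Concentration = 80 units ÷ 167 mL = 0.4790419 units/mL
Stage 1: 2 mL/hr × 7.6 hr = 15.2 mL → 15.2 mL × 0.4790419 units/mL = 7.281437 units
Stage 2: 6 mL/hr × 4.6 hr = 27.6 mL → 27.6 mL × 0.4790419 units/mL = 13.22156 units
Total = 7.281437 + 13.22156 = 20.50299 units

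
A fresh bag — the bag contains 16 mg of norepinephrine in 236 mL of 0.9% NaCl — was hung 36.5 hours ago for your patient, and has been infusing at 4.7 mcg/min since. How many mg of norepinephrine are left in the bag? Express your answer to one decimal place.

4.7 mcg/min × 60 min/hr = 282 mcg/hr
Concentration = 16 mg ÷ 236 mL = 0.06779661 mg/mL = 67.79661 mcg/mL
Rate = 282 mcg/hr ÷ 67.79661 mcg/mL = 4.1595 mL/hr
Volume infused = 4.1595 mL/hr × 36.5 hr = 151.8217 mL
Volume remaining = 236 − 151.8217 = 84.17825 mL
Drug remaining = 84.17825 mL × 67.79661 mcg/mL = 5707 mcg = 5.707 mg

5.7 mg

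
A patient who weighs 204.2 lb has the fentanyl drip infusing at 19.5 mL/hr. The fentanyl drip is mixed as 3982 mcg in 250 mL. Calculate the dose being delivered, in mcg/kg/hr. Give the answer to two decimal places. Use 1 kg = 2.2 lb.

Weight = 204.2 lb ÷ 2.2 lb/kg = 92.81818 kg
Concentration = 3982 mcg ÷ 250 mL = 15.928 mcg/mL
Drug rate = 19.5 mL/hr × 15.928 mcg/mL = 310.596 mcg/hr
310.596 mcg/hr ÷ 92.81818 kg = 3.346284 mcg/kg/hr

3.35 mcg/kg/hr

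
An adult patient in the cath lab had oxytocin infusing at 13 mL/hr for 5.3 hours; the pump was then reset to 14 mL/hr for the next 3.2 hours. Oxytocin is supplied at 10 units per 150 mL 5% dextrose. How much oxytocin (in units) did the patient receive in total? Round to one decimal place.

Concentration = 10 units ÷ 150 mL = 0.06666667 units/mL
Stage 1: 13 mL/hr × 5.3 hr = 68.9 mL → 68.9 mL × 0.06666667 units/mL = 4.593333 units
Stage 2: 14 mL/hr × 3.2 hr = 44.8 mL → 44.8 mL × 0.06666667 units/mL = 2.986667 units
Total = 4.593333 + 2.986667 = 7.58 units

7.6 units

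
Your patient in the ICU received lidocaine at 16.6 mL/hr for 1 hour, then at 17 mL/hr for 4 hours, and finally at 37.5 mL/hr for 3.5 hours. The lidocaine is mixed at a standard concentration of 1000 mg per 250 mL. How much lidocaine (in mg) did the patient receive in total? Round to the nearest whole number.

863 mg

Concentration = 1000 mg ÷ 250 mL = 4 mg/mL
Stage 1: 16.6 mL/hr × 1 hr = 16.6 mL → 16.6 mL × 4 mg/mL = 66.4 mg
Stage 2: 17 mL/hr × 4 hr = 68 mL → 68 mL × 4 mg/mL = 272 mg
Stage 3: 37.5 mL/hr × 3.5 hr = 131.25 mL → 131.25 mL × 4 mg/mL = 525 mg
Total = 66.4 + 272 + 525 = 863.4 mg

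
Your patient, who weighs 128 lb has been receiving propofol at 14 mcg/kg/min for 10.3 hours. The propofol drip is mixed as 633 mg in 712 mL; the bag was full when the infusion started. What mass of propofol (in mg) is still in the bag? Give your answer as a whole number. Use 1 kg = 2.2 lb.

Weight = 128 lb ÷ 2.2 lb/kg = 58.18182 kg
Dose = 14 mcg/kg/min × 58.18182 kg = 814.5455 mcg/min
814.5455 mcg/min × 60 min/hr = 48872.73 mcg/hr
Concentration = 633 mg ÷ 712 mL = 0.8890449 mg/mL = 889.0449 mcg/mL
Rate = 48872.73 mcg/hr ÷ 889.0449 mcg/mL = 54.97217 mL/hr
Volume infused = 54.97217 mL/hr × 10.3 hr = 566.2133 mL
Volume remaining = 712 − 566.2133 = 145.7867 mL
Drug remaining = 145.7867 mL × 889.0449 mcg/mL = 129610.9 mcg = 129.6109 mg

130 mg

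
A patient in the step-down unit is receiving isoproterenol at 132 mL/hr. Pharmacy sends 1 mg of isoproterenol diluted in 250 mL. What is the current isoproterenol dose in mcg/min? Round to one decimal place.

Concentration = 1 mg ÷ 250 mL = 0.004 mg/mL = 4 mcg/mL
Drug rate = 132 mL/hr × 4 mcg/mL = 528 mcg/hr
528 mcg/hr ÷ 60 min/hr = 8.8 mcg/min

8.8 mcg/min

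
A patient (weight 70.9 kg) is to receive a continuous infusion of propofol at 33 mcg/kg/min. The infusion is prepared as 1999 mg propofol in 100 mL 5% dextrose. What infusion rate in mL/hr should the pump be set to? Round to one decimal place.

Dose = 33 mcg/kg/min × 70.9 kg = 2339.7 mcg/min
2339.7 mcg/min × 60 min/hr = 140382 mcg/hr
Concentration = 1999 mg ÷ 100 mL = 19.99 mg/mL = 19990 mcg/mL
Rate = 140382 mcg/hr ÷ 19990 mcg/mL = 7.022611 mL/hr

7.0 mL/hr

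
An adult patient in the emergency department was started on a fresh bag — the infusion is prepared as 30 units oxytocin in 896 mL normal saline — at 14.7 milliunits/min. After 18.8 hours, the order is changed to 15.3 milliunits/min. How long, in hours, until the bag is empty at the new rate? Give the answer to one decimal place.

14.6 hours

Initial rate:
14.7 milliunits/min × 60 min/hr = 882 milliunits/hr
Concentration = 30 units ÷ 896 mL = 0.03348214 units/mL = 33.48214 milliunits/mL
Rate = 882 milliunits/hr ÷ 33.48214 milliunits/mL = 26.3424 mL/hr
Volume infused so far = 26.3424 mL/hr × 18.8 hr = 495.2371 mL
Volume remaining = 896 − 495.2371 = 400.7629 mL
New rate:
15.3 milliunits/min × 60 min/hr = 918 milliunits/hr
Rate = 918 milliunits/hr ÷ 33.48214 milliunits/mL = 27.4176 mL/hr
Time remaining = 400.7629 mL ÷ 27.4176 mL/hr = 14.61699 hr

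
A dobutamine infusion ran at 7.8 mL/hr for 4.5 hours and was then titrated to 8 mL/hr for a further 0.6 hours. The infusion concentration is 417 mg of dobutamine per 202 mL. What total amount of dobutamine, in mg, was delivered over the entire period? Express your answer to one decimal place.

Concentration = 417 mg ÷ 202 mL = 2.064356 mg/mL
Stage 1: 7.8 mL/hr × 4.5 hr = 35.1 mL → 35.1 mL × 2.064356 mg/mL = 72.45891 mg
Stage 2: 8 mL/hr × 0.6 hr = 4.8 mL → 4.8 mL × 2.064356 mg/mL = 9.908911 mg
Total = 72.45891 + 9.908911 = 82.36782 mg

82.4 mg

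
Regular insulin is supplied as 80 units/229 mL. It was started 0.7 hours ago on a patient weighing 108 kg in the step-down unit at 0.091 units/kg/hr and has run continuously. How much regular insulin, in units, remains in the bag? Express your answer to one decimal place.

Dose = 0.091 units/kg/hr × 108 kg = 9.828 units/hr
Concentration = 80 units ÷ 229 mL = 0.349345 units/mL
Rate = 9.828 units/hr ÷ 0.349345 units/mL = 28.13265 mL/hr
Volume infused = 28.13265 mL/hr × 0.7 hr = 19.69285 mL
Volume remaining = 229 − 19.69285 = 209.3071 mL
Drug remaining = 209.3071 mL × 0.349345 units/mL = 73.1204 units

73.1 units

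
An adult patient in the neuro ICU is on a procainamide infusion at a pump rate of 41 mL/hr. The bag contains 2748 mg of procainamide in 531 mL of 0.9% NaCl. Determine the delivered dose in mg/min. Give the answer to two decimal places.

3.54 mg/min

Concentration = 2748 mg ÷ 531 mL = 5.175141 mg/mL
Drug rate = 41 mL/hr × 5.175141 mg/mL = 212.1808 mg/hr
212.1808 mg/hr ÷ 60 min/hr = 3.536347 mg/min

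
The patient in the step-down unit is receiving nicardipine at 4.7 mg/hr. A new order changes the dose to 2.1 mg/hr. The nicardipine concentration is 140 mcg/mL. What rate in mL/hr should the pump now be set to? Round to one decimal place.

Concentration = 140 mcg/mL = 0.14 mg/mL
Rate = 2.1 mg/hr ÷ 0.14 mg/mL = 15 mL/hr

15.0 mL/hr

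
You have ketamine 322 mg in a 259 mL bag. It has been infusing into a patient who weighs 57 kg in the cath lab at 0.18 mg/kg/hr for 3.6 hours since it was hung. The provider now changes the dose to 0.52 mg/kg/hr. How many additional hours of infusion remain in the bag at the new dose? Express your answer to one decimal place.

9.6 hours

Initial rate:
Dose = 0.18 mg/kg/hr × 57 kg = 10.26 mg/hr
Concentration = 322 mg ÷ 259 mL = 1.243243 mg/mL
Rate = 10.26 mg/hr ÷ 1.243243 mg/mL = 8.252609 mL/hr
Volume infused so far = 8.252609 mL/hr × 3.6 hr = 29.70939 mL
Volume remaining = 259 − 29.70939 = 229.2906 mL
New rate:
Dose = 0.52 mg/kg/hr × 57 kg = 29.64 mg/hr
Rate = 29.64 mg/hr ÷ 1.243243 mg/mL = 23.84087 mL/hr
Time remaining = 229.2906 mL ÷ 23.84087 mL/hr = 9.617544 hr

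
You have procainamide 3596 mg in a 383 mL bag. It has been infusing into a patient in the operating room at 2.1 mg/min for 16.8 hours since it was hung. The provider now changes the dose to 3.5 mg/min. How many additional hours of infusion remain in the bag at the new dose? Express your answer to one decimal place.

7.0 hours

Initial rate:
2.1 mg/min × 60 min/hr = 126 mg/hr
Concentration = 3596 mg ÷ 383 mL = 9.389034 mg/mL
Rate = 126 mg/hr ÷ 9.389034 mg/mL = 13.41991 mL/hr
Volume infused so far = 13.41991 mL/hr × 16.8 hr = 225.4545 mL
Volume remaining = 383 − 225.4545 = 157.5455 mL
New rate:
3.5 mg/min × 60 min/hr = 210 mg/hr
Rate = 210 mg/hr ÷ 9.389034 mg/mL = 22.36652 mL/hr
Time remaining = 157.5455 mL ÷ 22.36652 mL/hr = 7.04381 hr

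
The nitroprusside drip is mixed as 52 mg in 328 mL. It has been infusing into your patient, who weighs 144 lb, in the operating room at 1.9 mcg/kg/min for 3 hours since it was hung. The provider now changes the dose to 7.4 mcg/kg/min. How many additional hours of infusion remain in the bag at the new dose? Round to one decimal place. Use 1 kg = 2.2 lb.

1.0 hours

Initial rate:
Weight = 144 lb ÷ 2.2 lb/kg = 65.45455 kg
Dose = 1.9 mcg/kg/min × 65.45455 kg = 124.3636 mcg/min
124.3636 mcg/min × 60 min/hr = 7461.818 mcg/hr
Concentration = 52 mg ÷ 328 mL = 0.1585366 mg/mL = 158.5366 mcg/mL
Rate = 7461.818 mcg/hr ÷ 158.5366 mcg/mL = 47.06685 mL/hr
Volume infused so far = 47.06685 mL/hr × 3 hr = 141.2006 mL
Volume remaining = 328 − 141.2006 = 186.7994 mL
New rate:
Dose = 7.4 mcg/kg/min × 65.45455 kg = 484.3636 mcg/min
484.3636 mcg/min × 60 min/hr = 29061.82 mcg/hr
Rate = 29061.82 mcg/hr ÷ 158.5366 mcg/mL = 183.313 mL/hr
Time remaining = 186.7994 mL ÷ 183.313 mL/hr = 1.019019 hr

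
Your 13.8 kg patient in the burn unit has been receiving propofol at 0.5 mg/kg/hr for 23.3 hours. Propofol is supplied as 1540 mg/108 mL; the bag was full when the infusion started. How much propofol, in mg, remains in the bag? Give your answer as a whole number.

1379 mg

Dose = 0.5 mg/kg/hr × 13.8 kg = 6.9 mg/hr
Concentration = 1540 mg ÷ 108 mL = 14.25926 mg/mL
Rate = 6.9 mg/hr ÷ 14.25926 mg/mL = 0.4838961 mL/hr
Volume infused = 0.4838961 mL/hr × 23.3 hr = 11.27478 mL
Volume remaining = 108 − 11.27478 = 96.72522 mL
Drug remaining = 96.72522 mL × 14.25926 mg/mL = 1379.23 mg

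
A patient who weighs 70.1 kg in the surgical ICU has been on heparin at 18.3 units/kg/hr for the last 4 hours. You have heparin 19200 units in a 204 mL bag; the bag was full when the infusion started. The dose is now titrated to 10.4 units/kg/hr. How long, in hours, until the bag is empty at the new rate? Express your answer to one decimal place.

19.3 hours

Initial rate:
Dose = 18.3 units/kg/hr × 70.1 kg = 1282.83 units/hr
Concentration = 19200 units ÷ 204 mL = 94.11765 units/mL
Rate = 1282.83 units/hr ÷ 94.11765 units/mL = 13.63007 mL/hr
Volume infused so far = 13.63007 mL/hr × 4 hr = 54.52027 mL
Volume remaining = 204 − 54.52027 = 149.4797 mL
New rate:
Dose = 10.4 units/kg/hr × 70.1 kg = 729.04 units/hr
Rate = 729.04 units/hr ÷ 94.11765 units/mL = 7.74605 mL/hr
Time remaining = 149.4797 mL ÷ 7.74605 mL/hr = 19.29754 hr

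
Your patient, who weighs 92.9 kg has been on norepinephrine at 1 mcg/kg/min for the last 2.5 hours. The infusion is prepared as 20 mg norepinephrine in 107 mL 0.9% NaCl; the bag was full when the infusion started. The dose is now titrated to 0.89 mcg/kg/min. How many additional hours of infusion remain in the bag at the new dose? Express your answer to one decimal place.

Initial rate:
Dose = 1 mcg/kg/min × 92.9 kg = 92.9 mcg/min
92.9 mcg/min × 60 min/hr = 5574 mcg/hr
Concentration = 20 mg ÷ 107 mL = 0.1869159 mg/mL = 186.9159 mcg/mL
Rate = 5574 mcg/hr ÷ 186.9159 mcg/mL = 29.8209 mL/hr
Volume infused so far = 29.8209 mL/hr × 2.5 hr = 74.55225 mL
Volume remaining = 107 − 74.55225 = 32.44775 mL
New rate:
Dose = 0.89 mcg/kg/min × 92.9 kg = 82.681 mcg/min
82.681 mcg/min × 60 min/hr = 4960.86 mcg/hr
Rate = 4960.86 mcg/hr ÷ 186.9159 mcg/mL = 26.5406 mL/hr
Time remaining = 32.44775 mL ÷ 26.5406 mL/hr = 1.22257 hr

1.2 hours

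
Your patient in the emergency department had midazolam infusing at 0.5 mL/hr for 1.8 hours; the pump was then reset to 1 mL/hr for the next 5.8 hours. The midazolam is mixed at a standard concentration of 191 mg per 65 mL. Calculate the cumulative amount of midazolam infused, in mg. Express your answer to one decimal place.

Concentration = 191 mg ÷ 65 mL = 2.938462 mg/mL
Stage 1: 0.5 mL/hr × 1.8 hr = 0.9 mL → 0.9 mL × 2.938462 mg/mL = 2.644615 mg
Stage 2: 1 mL/hr × 5.8 hr = 5.8 mL → 5.8 mL × 2.938462 mg/mL = 17.04308 mg
Total = 2.644615 + 17.04308 = 19.68769 mg

19.7 mg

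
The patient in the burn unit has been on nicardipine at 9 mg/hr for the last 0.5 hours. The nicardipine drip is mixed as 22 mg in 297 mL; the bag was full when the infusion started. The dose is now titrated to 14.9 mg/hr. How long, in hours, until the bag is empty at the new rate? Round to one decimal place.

Initial rate:
Concentration = 22 mg ÷ 297 mL = 0.07407407 mg/mL
Rate = 9 mg/hr ÷ 0.07407407 mg/mL = 121.5 mL/hr
Volume infused so far = 121.5 mL/hr × 0.5 hr = 60.75 mL
Volume remaining = 297 − 60.75 = 236.25 mL
New rate:
Rate = 14.9 mg/hr ÷ 0.07407407 mg/mL = 201.15 mL/hr
Time remaining = 236.25 mL ÷ 201.15 mL/hr = 1.174497 hr

1.2 hours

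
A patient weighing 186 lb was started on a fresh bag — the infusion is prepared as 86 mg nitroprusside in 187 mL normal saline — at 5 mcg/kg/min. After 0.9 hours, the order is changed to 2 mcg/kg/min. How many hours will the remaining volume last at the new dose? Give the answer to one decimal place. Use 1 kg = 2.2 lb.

6.2 hours

Initial rate:
Weight = 186 lb ÷ 2.2 lb/kg = 84.54545 kg
Dose = 5 mcg/kg/min × 84.54545 kg = 422.7273 mcg/min
422.7273 mcg/min × 60 min/hr = 25363.64 mcg/hr
Concentration = 86 mg ÷ 187 mL = 0.459893 mg/mL = 459.893 mcg/mL
Rate = 25363.64 mcg/hr ÷ 459.893 mcg/mL = 55.15116 mL/hr
Volume infused so far = 55.15116 mL/hr × 0.9 hr = 49.63605 mL
Volume remaining = 187 − 49.63605 = 137.364 mL
New rate:
Dose = 2 mcg/kg/min × 84.54545 kg = 169.0909 mcg/min
169.0909 mcg/min × 60 min/hr = 10145.45 mcg/hr
Rate = 10145.45 mcg/hr ÷ 459.893 mcg/mL = 22.06047 mL/hr
Time remaining = 137.364 mL ÷ 22.06047 mL/hr = 6.226703 hr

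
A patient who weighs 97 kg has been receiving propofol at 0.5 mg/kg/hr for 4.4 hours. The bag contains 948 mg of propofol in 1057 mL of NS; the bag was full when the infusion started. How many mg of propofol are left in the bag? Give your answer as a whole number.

Dose = 0.5 mg/kg/hr × 97 kg = 48.5 mg/hr
Concentration = 948 mg ÷ 1057 mL = 0.896878 mg/mL
Rate = 48.5 mg/hr ÷ 0.896878 mg/mL = 54.07648 mL/hr
Volume infused = 54.07648 mL/hr × 4.4 hr = 237.9365 mL
Volume remaining = 1057 − 237.9365 = 819.0635 mL
Drug remaining = 819.0635 mL × 0.896878 mg/mL = 734.6 mg

735 mg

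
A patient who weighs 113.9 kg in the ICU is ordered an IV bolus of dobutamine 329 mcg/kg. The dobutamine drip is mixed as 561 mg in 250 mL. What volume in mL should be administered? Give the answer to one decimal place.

Dose = 329 mcg/kg × 113.9 kg = 37473.1 mcg
Concentration = 561 mg ÷ 250 mL = 2.244 mg/mL = 2244 mcg/mL
Volume = 37473.1 mcg ÷ 2244 mcg/mL = 16.69924 mL

16.7 mL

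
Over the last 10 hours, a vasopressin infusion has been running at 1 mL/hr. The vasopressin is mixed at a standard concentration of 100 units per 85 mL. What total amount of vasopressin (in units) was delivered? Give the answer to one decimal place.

Concentration = 100 units ÷ 85 mL = 1.176471 units/mL
Drug rate = 1 mL/hr × 1.176471 units/mL = 1.176471 units/hr
Total = 1.176471 units/hr × 10 hr = 11.76471 units

11.8 units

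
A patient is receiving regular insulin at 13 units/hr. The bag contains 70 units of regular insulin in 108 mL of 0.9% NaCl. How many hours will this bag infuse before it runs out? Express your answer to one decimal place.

5.4 hours

Concentration = 70 units ÷ 108 mL = 0.6481481 units/mL
Rate = 13 units/hr ÷ 0.6481481 units/mL = 20.05714 mL/hr
Duration = 108 mL ÷ 20.05714 mL/hr = 5.384615 hr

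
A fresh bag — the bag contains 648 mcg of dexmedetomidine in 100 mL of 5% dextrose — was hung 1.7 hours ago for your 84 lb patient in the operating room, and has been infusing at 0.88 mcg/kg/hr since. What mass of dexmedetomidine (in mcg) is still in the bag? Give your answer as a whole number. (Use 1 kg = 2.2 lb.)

591 mcg

Weight = 84 lb ÷ 2.2 lb/kg = 38.18182 kg
Dose = 0.88 mcg/kg/hr × 38.18182 kg = 33.6 mcg/hr
Concentration = 648 mcg ÷ 100 mL = 6.48 mcg/mL
Rate = 33.6 mcg/hr ÷ 6.48 mcg/mL = 5.185185 mL/hr
Volume infused = 5.185185 mL/hr × 1.7 hr = 8.814815 mL
Volume remaining = 100 − 8.814815 = 91.18519 mL
Drug remaining = 91.18519 mL × 6.48 mcg/mL = 590.88 mcg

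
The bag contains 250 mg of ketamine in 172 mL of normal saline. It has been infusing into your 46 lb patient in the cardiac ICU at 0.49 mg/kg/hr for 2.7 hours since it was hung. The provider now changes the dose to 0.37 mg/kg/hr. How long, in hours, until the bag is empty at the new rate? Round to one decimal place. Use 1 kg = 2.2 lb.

Initial rate:
Weight = 46 lb ÷ 2.2 lb/kg = 20.90909 kg
Dose = 0.49 mg/kg/hr × 20.90909 kg = 10.24545 mg/hr
Concentration = 250 mg ÷ 172 mL = 1.453488 mg/mL
Rate = 10.24545 mg/hr ÷ 1.453488 mg/mL = 7.048873 mL/hr
Volume infused so far = 7.048873 mL/hr × 2.7 hr = 19.03196 mL
Volume remaining = 172 − 19.03196 = 152.968 mL
New rate:
Dose = 0.37 mg/kg/hr × 20.90909 kg = 7.736364 mg/hr
Rate = 7.736364 mg/hr ÷ 1.453488 mg/mL = 5.322618 mL/hr
Time remaining = 152.968 mL ÷ 5.322618 mL/hr = 28.73925 hr

28.7 hours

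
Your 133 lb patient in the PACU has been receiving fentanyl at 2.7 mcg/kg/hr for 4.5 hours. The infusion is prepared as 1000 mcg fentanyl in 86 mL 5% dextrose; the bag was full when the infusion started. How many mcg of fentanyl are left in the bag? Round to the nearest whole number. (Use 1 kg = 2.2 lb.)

265 mcg

Weight = 133 lb ÷ 2.2 lb/kg = 60.45455 kg
Dose = 2.7 mcg/kg/hr × 60.45455 kg = 163.2273 mcg/hr
Concentration = 1000 mcg ÷ 86 mL = 11.62791 mcg/mL
Rate = 163.2273 mcg/hr ÷ 11.62791 mcg/mL = 14.03755 mL/hr
Volume infused = 14.03755 mL/hr × 4.5 hr = 63.16895 mL
Volume remaining = 86 − 63.16895 = 22.83105 mL
Drug remaining = 22.83105 mL × 11.62791 mcg/mL = 265.4773 mcg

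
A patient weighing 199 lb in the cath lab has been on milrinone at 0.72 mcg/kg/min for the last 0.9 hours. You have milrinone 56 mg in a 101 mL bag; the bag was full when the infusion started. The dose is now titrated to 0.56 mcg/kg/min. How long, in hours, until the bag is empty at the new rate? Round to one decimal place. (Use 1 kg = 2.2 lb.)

Initial rate:
Weight = 199 lb ÷ 2.2 lb/kg = 90.45455 kg
Dose = 0.72 mcg/kg/min × 90.45455 kg = 65.12727 mcg/min
65.12727 mcg/min × 60 min/hr = 3907.636 mcg/hr
Concentration = 56 mg ÷ 101 mL = 0.5544554 mg/mL = 554.4554 mcg/mL
Rate = 3907.636 mcg/hr ÷ 554.4554 mcg/mL = 7.047701 mL/hr
Volume infused so far = 7.047701 mL/hr × 0.9 hr = 6.342931 mL
Volume remaining = 101 − 6.342931 = 94.65707 mL
New rate:
Dose = 0.56 mcg/kg/min × 90.45455 kg = 50.65455 mcg/min
50.65455 mcg/min × 60 min/hr = 3039.273 mcg/hr
Rate = 3039.273 mcg/hr ÷ 554.4554 mcg/mL = 5.481545 mL/hr
Time remaining = 94.65707 mL ÷ 5.481545 mL/hr = 17.26832 hr

17.3 hours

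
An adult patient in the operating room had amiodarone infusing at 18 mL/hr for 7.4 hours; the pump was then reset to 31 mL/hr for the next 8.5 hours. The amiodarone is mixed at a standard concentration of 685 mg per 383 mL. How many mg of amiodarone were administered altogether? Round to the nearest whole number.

710 mg

Concentration = 685 mg ÷ 383 mL = 1.788512 mg/mL
Stage 1: 18 mL/hr × 7.4 hr = 133.2 mL → 133.2 mL × 1.788512 mg/mL = 238.2298 mg
Stage 2: 31 mL/hr × 8.5 hr = 263.5 mL → 263.5 mL × 1.788512 mg/mL = 471.2728 mg
Total = 238.2298 + 471.2728 = 709.5026 mg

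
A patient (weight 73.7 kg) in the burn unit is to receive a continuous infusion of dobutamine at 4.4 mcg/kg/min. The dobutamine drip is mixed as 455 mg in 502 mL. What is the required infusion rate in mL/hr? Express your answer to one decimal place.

Dose = 4.4 mcg/kg/min × 73.7 kg = 324.28 mcg/min
324.28 mcg/min × 60 min/hr = 19456.8 mcg/hr
Concentration = 455 mg ÷ 502 mL = 0.9063745 mg/mL = 906.3745 mcg/mL
Rate = 19456.8 mcg/hr ÷ 906.3745 mcg/mL = 21.46662 mL/hr

21.5 mL/hr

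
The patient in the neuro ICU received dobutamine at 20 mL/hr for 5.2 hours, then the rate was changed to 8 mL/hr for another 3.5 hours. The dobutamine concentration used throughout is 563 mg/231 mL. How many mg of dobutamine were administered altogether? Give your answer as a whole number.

Concentration = 563 mg ÷ 231 mL = 2.437229 mg/mL
Stage 1: 20 mL/hr × 5.2 hr = 104 mL → 104 mL × 2.437229 mg/mL = 253.4719 mg
Stage 2: 8 mL/hr × 3.5 hr = 28 mL → 28 mL × 2.437229 mg/mL = 68.24242 mg
Total = 253.4719 + 68.24242 = 321.7143 mg

322 mg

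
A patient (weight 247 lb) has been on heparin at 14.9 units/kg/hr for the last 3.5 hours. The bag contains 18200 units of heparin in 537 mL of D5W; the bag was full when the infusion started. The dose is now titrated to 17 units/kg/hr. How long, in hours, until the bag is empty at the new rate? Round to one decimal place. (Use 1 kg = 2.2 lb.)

Initial rate:
Weight = 247 lb ÷ 2.2 lb/kg = 112.2727 kg
Dose = 14.9 units/kg/hr × 112.2727 kg = 1672.864 units/hr
Concentration = 18200 units ÷ 537 mL = 33.89199 units/mL
Rate = 1672.864 units/hr ÷ 33.89199 units/mL = 49.35867 mL/hr
Volume infused so far = 49.35867 mL/hr × 3.5 hr = 172.7553 mL
Volume remaining = 537 − 172.7553 = 364.2447 mL
New rate:
Dose = 17 units/kg/hr × 112.2727 kg = 1908.636 units/hr
Rate = 1908.636 units/hr ÷ 33.89199 units/mL = 56.31526 mL/hr
Time remaining = 364.2447 mL ÷ 56.31526 mL/hr = 6.467957 hr

6.5 hours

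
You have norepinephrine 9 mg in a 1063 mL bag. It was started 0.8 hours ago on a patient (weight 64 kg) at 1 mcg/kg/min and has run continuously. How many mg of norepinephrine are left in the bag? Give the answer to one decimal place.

Dose = 1 mcg/kg/min × 64 kg = 64 mcg/min
64 mcg/min × 60 min/hr = 3840 mcg/hr
Concentration = 9 mg ÷ 1063 mL = 0.008466604 mg/mL = 8.466604 mcg/mL
Rate = 3840 mcg/hr ÷ 8.466604 mcg/mL = 453.5467 mL/hr
Volume infused = 453.5467 mL/hr × 0.8 hr = 362.8373 mL
Volume remaining = 1063 − 362.8373 = 700.1627 mL
Drug remaining = 700.1627 mL × 8.466604 mcg/mL = 5928 mcg = 5.928 mg

5.9 mg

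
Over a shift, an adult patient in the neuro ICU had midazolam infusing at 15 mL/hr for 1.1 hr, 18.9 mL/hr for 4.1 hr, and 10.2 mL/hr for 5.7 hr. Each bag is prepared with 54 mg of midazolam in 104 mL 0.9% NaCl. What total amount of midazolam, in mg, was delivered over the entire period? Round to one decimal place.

79.0 mg

Concentration = 54 mg ÷ 104 mL = 0.5192308 mg/mL
Stage 1: 15 mL/hr × 1.1 hr = 16.5 mL → 16.5 mL × 0.5192308 mg/mL = 8.567308 mg
Stage 2: 18.9 mL/hr × 4.1 hr = 77.49 mL → 77.49 mL × 0.5192308 mg/mL = 40.23519 mg
Stage 3: 10.2 mL/hr × 5.7 hr = 58.14 mL → 58.14 mL × 0.5192308 mg/mL = 30.18808 mg
Total = 8.567308 + 40.23519 + 30.18808 = 78.99058 mg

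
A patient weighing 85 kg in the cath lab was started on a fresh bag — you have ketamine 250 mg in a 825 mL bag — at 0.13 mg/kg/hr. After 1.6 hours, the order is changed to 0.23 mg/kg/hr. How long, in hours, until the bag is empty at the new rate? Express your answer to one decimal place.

Initial rate:
Dose = 0.13 mg/kg/hr × 85 kg = 11.05 mg/hr
Concentration = 250 mg ÷ 825 mL = 0.3030303 mg/mL
Rate = 11.05 mg/hr ÷ 0.3030303 mg/mL = 36.465 mL/hr
Volume infused so far = 36.465 mL/hr × 1.6 hr = 58.344 mL
Volume remaining = 825 − 58.344 = 766.656 mL
New rate:
Dose = 0.23 mg/kg/hr × 85 kg = 19.55 mg/hr
Rate = 19.55 mg/hr ÷ 0.3030303 mg/mL = 64.515 mL/hr
Time remaining = 766.656 mL ÷ 64.515 mL/hr = 11.88338 hr

11.9 hours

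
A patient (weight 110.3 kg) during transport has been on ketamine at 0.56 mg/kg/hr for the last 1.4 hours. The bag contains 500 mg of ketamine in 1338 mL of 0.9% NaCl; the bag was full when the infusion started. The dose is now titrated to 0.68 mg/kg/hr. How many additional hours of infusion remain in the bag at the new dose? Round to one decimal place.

5.5 hours

Initial rate:
Dose = 0.56 mg/kg/hr × 110.3 kg = 61.768 mg/hr
Concentration = 500 mg ÷ 1338 mL = 0.3736921 mg/mL
Rate = 61.768 mg/hr ÷ 0.3736921 mg/mL = 165.2912 mL/hr
Volume infused so far = 165.2912 mL/hr × 1.4 hr = 231.4076 mL
Volume remaining = 1338 − 231.4076 = 1106.592 mL
New rate:
Dose = 0.68 mg/kg/hr × 110.3 kg = 75.004 mg/hr
Rate = 75.004 mg/hr ÷ 0.3736921 mg/mL = 200.7107 mL/hr
Time remaining = 1106.592 mL ÷ 200.7107 mL/hr = 5.51337 hr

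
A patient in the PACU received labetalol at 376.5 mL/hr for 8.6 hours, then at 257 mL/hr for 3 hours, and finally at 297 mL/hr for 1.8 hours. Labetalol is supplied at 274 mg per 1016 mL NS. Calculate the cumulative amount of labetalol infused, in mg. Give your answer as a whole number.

Concentration = 274 mg ÷ 1016 mL = 0.269685 mg/mL
Stage 1: 376.5 mL/hr × 8.6 hr = 3237.9 mL → 3237.9 mL × 0.269685 mg/mL = 873.2132 mg
Stage 2: 257 mL/hr × 3 hr = 771 mL → 771 mL × 0.269685 mg/mL = 207.9272 mg
Stage 3: 297 mL/hr × 1.8 hr = 534.6 mL → 534.6 mL × 0.269685 mg/mL = 144.1736 mg
Total = 873.2132 + 207.9272 + 144.1736 = 1225.314 mg

1225 mg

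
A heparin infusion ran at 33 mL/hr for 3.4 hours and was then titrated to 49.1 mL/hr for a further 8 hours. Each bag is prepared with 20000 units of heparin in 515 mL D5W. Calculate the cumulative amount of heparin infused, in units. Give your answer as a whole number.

Concentration = 20000 units ÷ 515 mL = 38.83495 units/mL
Stage 1: 33 mL/hr × 3.4 hr = 112.2 mL → 112.2 mL × 38.83495 units/mL = 4357.282 units
Stage 2: 49.1 mL/hr × 8 hr = 392.8 mL → 392.8 mL × 38.83495 units/mL = 15254.37 units
Total = 4357.282 + 15254.37 = 19611.65 units

19612 units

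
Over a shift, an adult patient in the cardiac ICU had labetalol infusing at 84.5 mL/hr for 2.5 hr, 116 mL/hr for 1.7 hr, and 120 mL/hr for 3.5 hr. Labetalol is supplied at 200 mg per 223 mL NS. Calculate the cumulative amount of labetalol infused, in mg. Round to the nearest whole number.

Concentration = 200 mg ÷ 223 mL = 0.896861 mg/mL
Stage 1: 84.5 mL/hr × 2.5 hr = 211.25 mL → 211.25 mL × 0.896861 mg/mL = 189.4619 mg
Stage 2: 116 mL/hr × 1.7 hr = 197.2 mL → 197.2 mL × 0.896861 mg/mL = 176.861 mg
Stage 3: 120 mL/hr × 3.5 hr = 420 mL → 420 mL × 0.896861 mg/mL = 376.6816 mg
Total = 189.4619 + 176.861 + 376.6816 = 743.0045 mg

743 mg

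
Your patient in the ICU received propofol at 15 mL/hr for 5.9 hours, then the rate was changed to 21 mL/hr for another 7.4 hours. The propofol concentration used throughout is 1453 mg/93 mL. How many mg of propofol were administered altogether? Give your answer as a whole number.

3811 mg

Concentration = 1453 mg ÷ 93 mL = 15.62366 mg/mL
Stage 1: 15 mL/hr × 5.9 hr = 88.5 mL → 88.5 mL × 15.62366 mg/mL = 1382.694 mg
Stage 2: 21 mL/hr × 7.4 hr = 155.4 mL → 155.4 mL × 15.62366 mg/mL = 2427.916 mg
Total = 1382.694 + 2427.916 = 3810.61 mg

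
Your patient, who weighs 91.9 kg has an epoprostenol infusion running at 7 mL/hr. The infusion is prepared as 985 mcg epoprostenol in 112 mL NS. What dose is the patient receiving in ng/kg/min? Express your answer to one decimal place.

Concentration = 985 mcg ÷ 112 mL = 8.794643 mcg/mL = 8794.643 ng/mL
Drug rate = 7 mL/hr × 8794.643 ng/mL = 61562.5 ng/hr
61562.5 ng/hr ÷ 60 min/hr = 1026.042 ng/min
1026.042 ng/min ÷ 91.9 kg = 11.16476 ng/kg/min

11.2 ng/kg/min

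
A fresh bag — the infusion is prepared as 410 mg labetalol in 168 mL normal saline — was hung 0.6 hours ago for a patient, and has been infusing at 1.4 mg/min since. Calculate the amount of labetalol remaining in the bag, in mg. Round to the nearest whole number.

1.4 mg/min × 60 min/hr = 84 mg/hr
Concentration = 410 mg ÷ 168 mL = 2.440476 mg/mL
Rate = 84 mg/hr ÷ 2.440476 mg/mL = 34.41951 mL/hr
Volume infused = 34.41951 mL/hr × 0.6 hr = 20.65171 mL
Volume remaining = 168 − 20.65171 = 147.3483 mL
Drug remaining = 147.3483 mL × 2.440476 mg/mL = 359.6 mg

360 mg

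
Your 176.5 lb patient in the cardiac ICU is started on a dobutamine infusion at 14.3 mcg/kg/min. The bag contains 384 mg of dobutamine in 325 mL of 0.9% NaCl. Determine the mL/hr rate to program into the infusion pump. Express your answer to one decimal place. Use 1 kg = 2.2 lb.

58.3 mL/hr

Weight = 176.5 lb ÷ 2.2 lb/kg = 80.22727 kg
Dose = 14.3 mcg/kg/min × 80.22727 kg = 1147.25 mcg/min
1147.25 mcg/min × 60 min/hr = 68835 mcg/hr
Concentration = 384 mg ÷ 325 mL = 1.181538 mg/mL = 1181.538 mcg/mL
Rate = 68835 mcg/hr ÷ 1181.538 mcg/mL = 58.25879 mL/hr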